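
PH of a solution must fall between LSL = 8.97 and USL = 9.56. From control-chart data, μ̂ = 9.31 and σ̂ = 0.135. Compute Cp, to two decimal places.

0.73

Cp = (USL − LSL) / (6σ̂) = (9.56 − 8.97) / (6 × 0.135) = 0.5900 / 0.8100 = 0.7284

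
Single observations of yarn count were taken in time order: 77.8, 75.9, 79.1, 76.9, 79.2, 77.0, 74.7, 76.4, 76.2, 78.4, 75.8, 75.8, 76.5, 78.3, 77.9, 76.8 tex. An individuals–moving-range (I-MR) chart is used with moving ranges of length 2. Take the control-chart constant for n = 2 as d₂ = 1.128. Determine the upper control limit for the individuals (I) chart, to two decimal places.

X̄ = (77.8 + 75.9 + 79.1 + 76.9 + 79.2 + 77.0 + 74.7 + 76.4 + 76.2 + 78.4 + 75.8 + 75.8 + 76.5 + 78.3 + 77.9 + 76.8) / 16 = 77.0438
Moving ranges: 1.9, 3.2, 2.2, 2.3, 2.2, 2.3, 1.7, 0.2, 2.2, 2.6, 0.0, 0.7, 1.8, 0.4, 1.1; M̄R̄ = 24.8000 / 15 = 1.6533
UCL = X̄ + 3·M̄R̄/d₂ = 77.0438 + 3 × 1.6533 / 1.128 = 81.4409

81.44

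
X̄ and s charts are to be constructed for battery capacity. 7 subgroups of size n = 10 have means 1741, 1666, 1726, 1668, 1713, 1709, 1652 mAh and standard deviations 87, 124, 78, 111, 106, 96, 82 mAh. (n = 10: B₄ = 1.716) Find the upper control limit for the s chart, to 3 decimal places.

167.678

s̄ = (87 + 124 + 78 + 111 + 106 + 96 + 82) / 7 = 97.7143
UCL_s = B₄·s̄ = 1.716 × 97.7143 = 167.6777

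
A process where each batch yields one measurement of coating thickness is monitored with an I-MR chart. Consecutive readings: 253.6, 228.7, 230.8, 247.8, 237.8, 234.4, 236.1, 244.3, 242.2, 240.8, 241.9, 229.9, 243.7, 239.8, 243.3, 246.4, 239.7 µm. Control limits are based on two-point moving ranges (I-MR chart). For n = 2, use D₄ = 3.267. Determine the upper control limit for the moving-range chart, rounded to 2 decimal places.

23.46

Moving ranges: 24.9, 2.1, 17.0, 10.0, 3.4, 1.7, 8.2, 2.1, 1.4, 1.1, 12.0, 13.8, 3.9, 3.5, 3.1, 6.7; M̄R̄ = 114.9000 / 16 = 7.1813
UCL_MR = D₄·M̄R̄ = 3.267 × 7.1813 = 23.4611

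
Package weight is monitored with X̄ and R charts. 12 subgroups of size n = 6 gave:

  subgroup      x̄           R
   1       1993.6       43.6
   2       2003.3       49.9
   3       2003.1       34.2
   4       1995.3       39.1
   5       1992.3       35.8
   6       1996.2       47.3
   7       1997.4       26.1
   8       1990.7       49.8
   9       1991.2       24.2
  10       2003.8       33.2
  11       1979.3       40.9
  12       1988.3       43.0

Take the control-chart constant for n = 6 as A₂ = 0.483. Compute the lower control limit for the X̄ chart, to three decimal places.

1975.741

X̄̄ = (1993.6 + 2003.3 + 2003.1 + 1995.3 + 1992.3 + 1996.2 + 1997.4 + 1990.7 + 1991.2 + 2003.8 + 1979.3 + 1988.3) / 12 = 23934.5000 / 12 = 1994.5417
R̄ = (43.6 + 49.9 + 34.2 + 39.1 + 35.8 + 47.3 + 26.1 + 49.8 + 24.2 + 33.2 + 40.9 + 43.0) / 12 = 467.1000 / 12 = 38.9250
LCL = X̄̄ − A₂·R̄ = 1994.5417 − 0.483 × 38.9250 = 1975.7409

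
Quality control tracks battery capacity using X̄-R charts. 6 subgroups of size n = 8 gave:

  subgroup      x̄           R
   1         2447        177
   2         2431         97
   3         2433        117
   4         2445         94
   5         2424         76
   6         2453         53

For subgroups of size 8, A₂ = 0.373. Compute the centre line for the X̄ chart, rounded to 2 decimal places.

X̄̄ = (2447 + 2431 + 2433 + 2445 + 2424 + 2453) / 6 = 14633.0000 / 6 = 2438.8333
CL = X̄̄ = 2438.8333

2438.83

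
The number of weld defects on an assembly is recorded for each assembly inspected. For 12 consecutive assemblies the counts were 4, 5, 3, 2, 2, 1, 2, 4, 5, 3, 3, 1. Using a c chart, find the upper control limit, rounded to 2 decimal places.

8.04

c̄ = (4 + 5 + 3 + 2 + 2 + 1 + 2 + 4 + 5 + 3 + 3 + 1) / 12 = 35 / 12 = 2.9167
UCL = c̄ + 3√c̄ = 2.9167 + 3 × √2.9167 = 2.9167 + 3 × 1.7078 = 8.0401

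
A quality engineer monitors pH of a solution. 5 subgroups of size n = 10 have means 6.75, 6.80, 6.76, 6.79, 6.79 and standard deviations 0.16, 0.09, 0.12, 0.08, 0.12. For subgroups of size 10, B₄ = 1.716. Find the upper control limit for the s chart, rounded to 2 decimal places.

0.20

s̄ = (0.16 + 0.09 + 0.12 + 0.08 + 0.12) / 5 = 0.1140
UCL_s = B₄·s̄ = 1.716 × 0.1140 = 0.1956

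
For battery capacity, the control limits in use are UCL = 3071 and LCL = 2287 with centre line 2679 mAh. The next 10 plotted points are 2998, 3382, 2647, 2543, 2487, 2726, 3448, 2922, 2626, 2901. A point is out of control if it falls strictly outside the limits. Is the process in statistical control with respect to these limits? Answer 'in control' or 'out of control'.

Compare each point to [2287, 3071]: sample 2 = 3382 > UCL; sample 7 = 3448 > UCL.

out of control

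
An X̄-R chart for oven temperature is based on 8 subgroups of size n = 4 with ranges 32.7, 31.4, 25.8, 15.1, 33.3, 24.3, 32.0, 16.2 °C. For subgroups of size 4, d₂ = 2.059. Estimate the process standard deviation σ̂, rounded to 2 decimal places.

12.80

R̄ = (32.7 + 31.4 + 25.8 + 15.1 + 33.3 + 24.3 + 32.0 + 16.2) / 8 = 26.3500
σ̂ = R̄ / d₂ = 26.3500 / 2.059 = 12.7975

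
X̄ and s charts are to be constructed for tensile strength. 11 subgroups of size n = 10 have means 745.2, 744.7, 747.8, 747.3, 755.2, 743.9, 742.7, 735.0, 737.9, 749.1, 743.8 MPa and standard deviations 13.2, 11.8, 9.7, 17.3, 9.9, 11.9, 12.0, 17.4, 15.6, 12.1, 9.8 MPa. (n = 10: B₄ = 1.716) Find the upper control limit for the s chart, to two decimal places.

21.95

s̄ = (13.2 + 11.8 + 9.7 + 17.3 + 9.9 + 11.9 + 12.0 + 17.4 + 15.6 + 12.1 + 9.8) / 11 = 12.7909
UCL_s = B₄·s̄ = 1.716 × 12.7909 = 21.9492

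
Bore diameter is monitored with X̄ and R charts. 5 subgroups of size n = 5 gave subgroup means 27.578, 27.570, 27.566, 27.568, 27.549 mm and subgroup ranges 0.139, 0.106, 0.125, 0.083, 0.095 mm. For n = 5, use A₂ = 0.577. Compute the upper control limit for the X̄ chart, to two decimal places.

27.63

X̄̄ = (27.578 + 27.570 + 27.566 + 27.568 + 27.549) / 5 = 137.8310 / 5 = 27.5662
R̄ = (0.139 + 0.106 + 0.125 + 0.083 + 0.095) / 5 = 0.5480 / 5 = 0.1096
UCL = X̄̄ + A₂·R̄ = 27.5662 + 0.577 × 0.1096 = 27.6294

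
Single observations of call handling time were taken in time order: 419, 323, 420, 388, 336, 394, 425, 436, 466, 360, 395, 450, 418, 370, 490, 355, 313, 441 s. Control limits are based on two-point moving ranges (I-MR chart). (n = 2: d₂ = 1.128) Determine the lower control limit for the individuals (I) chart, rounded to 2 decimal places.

226.60

X̄ = (419 + 323 + 420 + 388 + 336 + 394 + 425 + 436 + 466 + 360 + 395 + 450 + 418 + 370 + 490 + 355 + 313 + 441) / 18 = 399.9444
Moving ranges: 96, 97, 32, 52, 58, 31, 11, 30, 106, 35, 55, 32, 48, 120, 135, 42, 128; M̄R̄ = 1108.0000 / 17 = 65.1765
LCL = X̄ − 3·M̄R̄/d₂ = 399.9444 − 3 × 65.1765 / 1.128 = 226.6028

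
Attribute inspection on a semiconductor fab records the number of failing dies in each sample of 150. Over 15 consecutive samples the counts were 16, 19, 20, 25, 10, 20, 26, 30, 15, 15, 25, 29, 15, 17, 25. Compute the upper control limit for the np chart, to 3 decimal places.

p̄ = Σdᵢ / (k·n) = 307 / (15 × 150) = 0.13644
UCL = np̄ + 3·√(np̄(1−p̄)) = 20.4667 + 3 × √(20.4667×0.86356) = 20.4667 + 3 × 4.2041 = 33.0788

33.079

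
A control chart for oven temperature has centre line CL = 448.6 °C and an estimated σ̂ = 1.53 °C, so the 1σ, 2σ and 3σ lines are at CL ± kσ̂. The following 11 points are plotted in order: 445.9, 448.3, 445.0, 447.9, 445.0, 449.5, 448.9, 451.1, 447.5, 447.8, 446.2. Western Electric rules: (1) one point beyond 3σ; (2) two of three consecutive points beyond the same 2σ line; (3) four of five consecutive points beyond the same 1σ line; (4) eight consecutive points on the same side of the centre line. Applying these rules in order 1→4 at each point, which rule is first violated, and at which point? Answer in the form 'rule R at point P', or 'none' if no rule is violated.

rule 2 at point 5

Zone of each point (C = within 1σ̂, B = 1σ̂–2σ̂, A = 2σ̂–3σ̂, * = beyond 3σ̂; sign = side of CL): 1:-B, 2:-C, 3:-A, 4:-C, 5:-A, 6:+C, 7:+C, 8:+B, 9:-C, 10:-C, 11:-B
Rule 2 (two of three consecutive points beyond the same 2σ limit) is satisfied at point 5.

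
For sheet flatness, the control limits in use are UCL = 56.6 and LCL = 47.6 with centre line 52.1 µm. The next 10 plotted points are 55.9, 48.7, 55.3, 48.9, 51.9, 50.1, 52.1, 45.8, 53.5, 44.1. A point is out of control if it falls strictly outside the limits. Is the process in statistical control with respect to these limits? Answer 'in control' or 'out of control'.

Compare each point to [47.6, 56.6]: sample 8 = 45.8 < LCL; sample 10 = 44.1 < LCL.

out of control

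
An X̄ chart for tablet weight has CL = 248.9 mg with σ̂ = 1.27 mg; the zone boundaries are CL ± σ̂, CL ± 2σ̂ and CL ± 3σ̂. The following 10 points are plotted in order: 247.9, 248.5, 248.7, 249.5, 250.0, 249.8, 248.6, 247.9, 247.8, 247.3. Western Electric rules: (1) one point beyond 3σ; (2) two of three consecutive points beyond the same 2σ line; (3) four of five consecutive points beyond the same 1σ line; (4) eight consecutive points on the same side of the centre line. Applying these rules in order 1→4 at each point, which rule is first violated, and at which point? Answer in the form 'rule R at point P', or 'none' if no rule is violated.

Zone of each point (C = within 1σ̂, B = 1σ̂–2σ̂, A = 2σ̂–3σ̂, * = beyond 3σ̂; sign = side of CL): 1:-C, 2:-C, 3:-C, 4:+C, 5:+C, 6:+C, 7:-C, 8:-C, 9:-C, 10:-B
No rule fires across all 10 points.

none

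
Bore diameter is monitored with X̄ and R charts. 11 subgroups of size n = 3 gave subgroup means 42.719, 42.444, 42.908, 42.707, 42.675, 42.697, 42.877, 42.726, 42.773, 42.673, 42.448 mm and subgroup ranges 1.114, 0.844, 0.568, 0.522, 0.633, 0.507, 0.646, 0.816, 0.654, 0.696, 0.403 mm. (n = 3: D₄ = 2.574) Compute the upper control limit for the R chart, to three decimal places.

1.732

R̄ = (1.114 + 0.844 + 0.568 + 0.522 + 0.633 + 0.507 + 0.646 + 0.816 + 0.654 + 0.696 + 0.403) / 11 = 7.4030 / 11 = 0.6730
UCL_R = D₄·R̄ = 2.574 × 0.6730 = 1.7323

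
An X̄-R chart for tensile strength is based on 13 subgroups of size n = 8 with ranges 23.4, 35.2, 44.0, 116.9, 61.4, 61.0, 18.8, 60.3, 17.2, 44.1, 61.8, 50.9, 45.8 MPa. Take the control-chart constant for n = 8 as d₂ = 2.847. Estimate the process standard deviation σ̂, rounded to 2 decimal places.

17.31

R̄ = (23.4 + 35.2 + 44.0 + 116.9 + 61.4 + 61.0 + 18.8 + 60.3 + 17.2 + 44.1 + 61.8 + 50.9 + 45.8) / 13 = 49.2923
σ̂ = R̄ / d₂ = 49.2923 / 2.847 = 17.3138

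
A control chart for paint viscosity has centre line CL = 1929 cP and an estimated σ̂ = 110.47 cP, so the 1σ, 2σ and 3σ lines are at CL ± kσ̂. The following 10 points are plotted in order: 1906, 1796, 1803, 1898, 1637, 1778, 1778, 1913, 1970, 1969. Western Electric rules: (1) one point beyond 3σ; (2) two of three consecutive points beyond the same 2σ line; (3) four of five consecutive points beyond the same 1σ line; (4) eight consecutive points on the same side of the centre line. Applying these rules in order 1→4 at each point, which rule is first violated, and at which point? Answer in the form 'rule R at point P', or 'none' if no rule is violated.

Zone of each point (C = within 1σ̂, B = 1σ̂–2σ̂, A = 2σ̂–3σ̂, * = beyond 3σ̂; sign = side of CL): 1:-C, 2:-B, 3:-B, 4:-C, 5:-A, 6:-B, 7:-B, 8:-C, 9:+C, 10:+C
Rule 3 (four of five consecutive points beyond the same 1σ limit) is satisfied at point 6.

rule 3 at point 6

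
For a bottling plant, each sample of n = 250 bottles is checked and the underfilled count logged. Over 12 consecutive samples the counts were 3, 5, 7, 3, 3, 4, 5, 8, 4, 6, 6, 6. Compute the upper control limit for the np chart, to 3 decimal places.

11.641

p̄ = Σdᵢ / (k·n) = 60 / (12 × 250) = 0.02000
UCL = np̄ + 3·√(np̄(1−p̄)) = 5.0000 + 3 × √(5.0000×0.98000) = 5.0000 + 3 × 2.2136 = 11.6408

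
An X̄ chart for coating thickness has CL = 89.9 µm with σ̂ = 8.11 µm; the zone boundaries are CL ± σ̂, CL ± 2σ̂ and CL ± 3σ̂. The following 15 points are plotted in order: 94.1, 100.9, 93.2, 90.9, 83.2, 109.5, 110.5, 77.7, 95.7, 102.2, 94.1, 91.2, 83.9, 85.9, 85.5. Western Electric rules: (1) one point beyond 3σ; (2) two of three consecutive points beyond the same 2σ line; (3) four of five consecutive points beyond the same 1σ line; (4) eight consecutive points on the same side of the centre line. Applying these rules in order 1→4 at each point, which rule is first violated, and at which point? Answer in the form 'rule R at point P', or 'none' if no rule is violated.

Zone of each point (C = within 1σ̂, B = 1σ̂–2σ̂, A = 2σ̂–3σ̂, * = beyond 3σ̂; sign = side of CL): 1:+C, 2:+B, 3:+C, 4:+C, 5:-C, 6:+A, 7:+A, 8:-B, 9:+C, 10:+B, 11:+C, 12:+C, 13:-C, 14:-C, 15:-C
Rule 2 (two of three consecutive points beyond the same 2σ limit) is satisfied at point 7.

rule 2 at point 7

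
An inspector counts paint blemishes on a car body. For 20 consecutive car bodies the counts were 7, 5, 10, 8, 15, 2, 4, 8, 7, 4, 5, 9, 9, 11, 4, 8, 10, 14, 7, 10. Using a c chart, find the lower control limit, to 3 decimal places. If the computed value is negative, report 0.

c̄ = (7 + 5 + 10 + 8 + 15 + 2 + 4 + 8 + 7 + 4 + 5 + 9 + 9 + 11 + 4 + 8 + 10 + 14 + 7 + 10) / 20 = 157 / 20 = 7.8500
LCL = c̄ − 3√c̄ = 7.8500 − 3 × 2.8018 = -0.5554 → 0 (cannot be negative)

0.000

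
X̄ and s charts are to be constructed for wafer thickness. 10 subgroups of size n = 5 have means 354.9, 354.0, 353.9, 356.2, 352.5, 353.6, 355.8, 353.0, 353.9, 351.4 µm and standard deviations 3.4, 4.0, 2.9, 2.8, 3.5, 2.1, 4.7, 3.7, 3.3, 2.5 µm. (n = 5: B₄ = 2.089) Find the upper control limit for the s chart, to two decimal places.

s̄ = (3.4 + 4.0 + 2.9 + 2.8 + 3.5 + 2.1 + 4.7 + 3.7 + 3.3 + 2.5) / 10 = 3.2900
UCL_s = B₄·s̄ = 2.089 × 3.2900 = 6.8728

6.87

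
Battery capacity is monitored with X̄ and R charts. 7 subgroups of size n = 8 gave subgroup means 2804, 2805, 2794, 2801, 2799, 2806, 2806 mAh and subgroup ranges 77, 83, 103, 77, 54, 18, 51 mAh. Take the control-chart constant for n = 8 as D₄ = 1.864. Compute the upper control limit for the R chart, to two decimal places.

123.29

R̄ = (77 + 83 + 103 + 77 + 54 + 18 + 51) / 7 = 463.0000 / 7 = 66.1429
UCL_R = D₄·R̄ = 1.864 × 66.1429 = 123.2903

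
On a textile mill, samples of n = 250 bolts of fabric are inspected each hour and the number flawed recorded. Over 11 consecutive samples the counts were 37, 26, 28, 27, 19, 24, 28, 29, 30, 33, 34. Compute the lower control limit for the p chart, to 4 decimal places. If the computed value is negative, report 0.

0.0541

p̄ = Σdᵢ / (k·n) = 315 / (11 × 250) = 0.11455
LCL = p̄ − 3·√(p̄(1−p̄)/n) = 0.11455 − 3 × 0.02014 = 0.05412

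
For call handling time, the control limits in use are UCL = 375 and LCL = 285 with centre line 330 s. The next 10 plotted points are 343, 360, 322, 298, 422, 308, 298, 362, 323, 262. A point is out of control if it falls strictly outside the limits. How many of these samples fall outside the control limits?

2

Compare each point to [285, 375]: sample 5 = 422 > UCL; sample 10 = 262 < LCL.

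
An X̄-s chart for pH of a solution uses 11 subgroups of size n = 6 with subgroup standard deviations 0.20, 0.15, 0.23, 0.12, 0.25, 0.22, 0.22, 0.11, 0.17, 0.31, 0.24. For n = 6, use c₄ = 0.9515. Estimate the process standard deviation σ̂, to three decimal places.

s̄ = (0.20 + 0.15 + 0.23 + 0.12 + 0.25 + 0.22 + 0.22 + 0.11 + 0.17 + 0.31 + 0.24) / 11 = 0.2018
σ̂ = s̄ / c₄ = 0.2018 / 0.9515 = 0.2121

0.212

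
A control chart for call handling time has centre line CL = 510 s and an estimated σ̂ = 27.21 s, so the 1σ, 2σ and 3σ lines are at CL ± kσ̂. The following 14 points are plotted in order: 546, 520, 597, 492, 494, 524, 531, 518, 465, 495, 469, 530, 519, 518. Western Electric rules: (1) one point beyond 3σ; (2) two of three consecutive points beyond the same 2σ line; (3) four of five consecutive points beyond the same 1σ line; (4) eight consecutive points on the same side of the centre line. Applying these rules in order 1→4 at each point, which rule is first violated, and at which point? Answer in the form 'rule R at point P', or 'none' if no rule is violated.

Zone of each point (C = within 1σ̂, B = 1σ̂–2σ̂, A = 2σ̂–3σ̂, * = beyond 3σ̂; sign = side of CL): 1:+B, 2:+C, 3:+*, 4:-C, 5:-C, 6:+C, 7:+C, 8:+C, 9:-B, 10:-C, 11:-B, 12:+C, 13:+C, 14:+C
Rule 1 (one point beyond the 3σ limits) is satisfied at point 3.

rule 1 at point 3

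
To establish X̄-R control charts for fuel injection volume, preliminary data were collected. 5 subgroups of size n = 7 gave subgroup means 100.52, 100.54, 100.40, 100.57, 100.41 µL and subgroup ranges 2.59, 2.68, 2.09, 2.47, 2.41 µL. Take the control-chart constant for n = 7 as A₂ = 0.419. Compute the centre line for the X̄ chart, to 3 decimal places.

X̄̄ = (100.52 + 100.54 + 100.40 + 100.57 + 100.41) / 5 = 502.4400 / 5 = 100.4880
CL = X̄̄ = 100.4880

100.488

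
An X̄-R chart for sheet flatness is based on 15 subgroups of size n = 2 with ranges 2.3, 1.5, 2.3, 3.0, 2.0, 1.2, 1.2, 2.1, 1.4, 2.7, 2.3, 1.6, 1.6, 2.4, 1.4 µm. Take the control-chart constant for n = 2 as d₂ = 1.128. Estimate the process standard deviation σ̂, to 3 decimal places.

R̄ = (2.3 + 1.5 + 2.3 + 3.0 + 2.0 + 1.2 + 1.2 + 2.1 + 1.4 + 2.7 + 2.3 + 1.6 + 1.6 + 2.4 + 1.4) / 15 = 1.9333
σ̂ = R̄ / d₂ = 1.9333 / 1.128 = 1.7139

1.714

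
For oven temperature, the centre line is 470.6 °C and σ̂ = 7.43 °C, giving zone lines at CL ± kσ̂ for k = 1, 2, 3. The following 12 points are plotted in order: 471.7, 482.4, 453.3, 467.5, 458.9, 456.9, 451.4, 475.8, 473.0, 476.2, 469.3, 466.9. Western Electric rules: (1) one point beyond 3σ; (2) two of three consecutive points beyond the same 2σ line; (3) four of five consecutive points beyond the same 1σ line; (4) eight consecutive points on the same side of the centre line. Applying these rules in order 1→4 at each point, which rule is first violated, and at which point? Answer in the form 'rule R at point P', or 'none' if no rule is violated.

rule 3 at point 7

Zone of each point (C = within 1σ̂, B = 1σ̂–2σ̂, A = 2σ̂–3σ̂, * = beyond 3σ̂; sign = side of CL): 1:+C, 2:+B, 3:-A, 4:-C, 5:-B, 6:-B, 7:-A, 8:+C, 9:+C, 10:+C, 11:-C, 12:-C
Rule 3 (four of five consecutive points beyond the same 1σ limit) is satisfied at point 7.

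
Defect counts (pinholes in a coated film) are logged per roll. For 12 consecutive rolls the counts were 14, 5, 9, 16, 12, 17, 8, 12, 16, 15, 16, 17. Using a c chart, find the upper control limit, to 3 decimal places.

c̄ = (14 + 5 + 9 + 16 + 12 + 17 + 8 + 12 + 16 + 15 + 16 + 17) / 12 = 157 / 12 = 13.0833
UCL = c̄ + 3√c̄ = 13.0833 + 3 × √13.0833 = 13.0833 + 3 × 3.6171 = 23.9346

23.935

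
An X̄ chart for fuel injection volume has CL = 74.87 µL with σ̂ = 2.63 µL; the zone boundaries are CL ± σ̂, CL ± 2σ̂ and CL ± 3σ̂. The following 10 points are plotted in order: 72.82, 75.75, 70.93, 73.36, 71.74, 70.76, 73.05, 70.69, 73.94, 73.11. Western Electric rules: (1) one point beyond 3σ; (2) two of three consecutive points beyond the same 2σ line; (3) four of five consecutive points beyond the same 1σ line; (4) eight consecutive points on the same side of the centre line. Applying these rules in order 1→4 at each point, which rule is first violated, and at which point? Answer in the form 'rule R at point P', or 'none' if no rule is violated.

rule 4 at point 10

Zone of each point (C = within 1σ̂, B = 1σ̂–2σ̂, A = 2σ̂–3σ̂, * = beyond 3σ̂; sign = side of CL): 1:-C, 2:+C, 3:-B, 4:-C, 5:-B, 6:-B, 7:-C, 8:-B, 9:-C, 10:-C
Rule 4 (eight consecutive points on the same side of the centre line) is satisfied at point 10.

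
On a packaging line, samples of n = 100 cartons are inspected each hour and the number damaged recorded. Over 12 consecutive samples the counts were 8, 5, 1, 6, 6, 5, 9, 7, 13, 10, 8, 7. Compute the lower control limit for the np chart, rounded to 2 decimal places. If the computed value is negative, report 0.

p̄ = Σdᵢ / (k·n) = 85 / (12 × 100) = 0.07083
LCL = np̄ − 3·√(np̄(1−p̄)) = 7.0833 − 3 × 2.5655 = -0.6131 → 0 (negative, so LCL = 0)

0.00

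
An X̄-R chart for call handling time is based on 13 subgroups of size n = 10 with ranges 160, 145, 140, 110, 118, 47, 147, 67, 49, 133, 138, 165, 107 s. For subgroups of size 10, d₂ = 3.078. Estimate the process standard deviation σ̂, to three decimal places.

R̄ = (160 + 145 + 140 + 110 + 118 + 47 + 147 + 67 + 49 + 133 + 138 + 165 + 107) / 13 = 117.3846
σ̂ = R̄ / d₂ = 117.3846 / 3.078 = 38.1367

38.137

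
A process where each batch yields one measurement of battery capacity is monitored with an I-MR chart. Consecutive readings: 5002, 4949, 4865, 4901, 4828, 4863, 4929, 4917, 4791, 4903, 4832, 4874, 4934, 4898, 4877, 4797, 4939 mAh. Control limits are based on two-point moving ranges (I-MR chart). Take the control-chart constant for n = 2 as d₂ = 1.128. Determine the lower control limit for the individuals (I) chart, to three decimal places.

X̄ = (5002 + 4949 + 4865 + 4901 + 4828 + 4863 + 4929 + 4917 + 4791 + 4903 + 4832 + 4874 + 4934 + 4898 + 4877 + 4797 + 4939) / 17 = 4888.1765
Moving ranges: 53, 84, 36, 73, 35, 66, 12, 126, 112, 71, 42, 60, 36, 21, 80, 142; M̄R̄ = 1049.0000 / 16 = 65.5625
LCL = X̄ − 3·M̄R̄/d₂ = 4888.1765 − 3 × 65.5625 / 1.128 = 4713.8081

4713.808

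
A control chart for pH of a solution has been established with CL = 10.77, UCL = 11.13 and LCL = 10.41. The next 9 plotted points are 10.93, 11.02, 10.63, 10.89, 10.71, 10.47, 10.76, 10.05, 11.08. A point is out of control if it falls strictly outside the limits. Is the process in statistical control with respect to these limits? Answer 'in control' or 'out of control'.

out of control

Compare each point to [10.41, 11.13]: sample 8 = 10.05 < LCL.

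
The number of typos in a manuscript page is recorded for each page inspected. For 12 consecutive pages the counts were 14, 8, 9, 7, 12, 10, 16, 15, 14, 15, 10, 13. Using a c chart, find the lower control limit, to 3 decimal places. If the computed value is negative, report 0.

1.561

c̄ = (14 + 8 + 9 + 7 + 12 + 10 + 16 + 15 + 14 + 15 + 10 + 13) / 12 = 143 / 12 = 11.9167
LCL = c̄ − 3√c̄ = 11.9167 − 3 × 3.4521 = 1.5605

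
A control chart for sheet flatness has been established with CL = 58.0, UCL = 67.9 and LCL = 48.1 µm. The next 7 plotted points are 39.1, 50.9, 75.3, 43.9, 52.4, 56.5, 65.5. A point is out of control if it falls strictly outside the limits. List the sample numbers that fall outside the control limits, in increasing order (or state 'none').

Compare each point to [48.1, 67.9]: sample 1 = 39.1 < LCL; sample 3 = 75.3 > UCL; sample 4 = 43.9 < LCL.

1, 3, 4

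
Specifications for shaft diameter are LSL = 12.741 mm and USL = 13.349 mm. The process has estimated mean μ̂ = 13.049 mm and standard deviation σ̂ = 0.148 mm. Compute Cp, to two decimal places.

0.68

Cp = (USL − LSL) / (6σ̂) = (13.349 − 12.741) / (6 × 0.148) = 0.6080 / 0.8880 = 0.6847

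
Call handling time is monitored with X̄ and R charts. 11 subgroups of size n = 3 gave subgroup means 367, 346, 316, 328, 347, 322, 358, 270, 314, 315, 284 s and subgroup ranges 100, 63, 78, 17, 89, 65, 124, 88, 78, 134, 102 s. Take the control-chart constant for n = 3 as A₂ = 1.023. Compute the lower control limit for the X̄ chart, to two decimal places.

X̄̄ = (367 + 346 + 316 + 328 + 347 + 322 + 358 + 270 + 314 + 315 + 284) / 11 = 3567.0000 / 11 = 324.2727
R̄ = (100 + 63 + 78 + 17 + 89 + 65 + 124 + 88 + 78 + 134 + 102) / 11 = 938.0000 / 11 = 85.2727
LCL = X̄̄ − A₂·R̄ = 324.2727 − 1.023 × 85.2727 = 237.0387

237.04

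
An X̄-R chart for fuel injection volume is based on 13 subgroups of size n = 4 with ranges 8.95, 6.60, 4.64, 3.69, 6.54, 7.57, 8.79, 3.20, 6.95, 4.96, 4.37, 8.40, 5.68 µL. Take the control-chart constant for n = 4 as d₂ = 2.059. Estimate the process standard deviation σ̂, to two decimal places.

R̄ = (8.95 + 6.60 + 4.64 + 3.69 + 6.54 + 7.57 + 8.79 + 3.20 + 6.95 + 4.96 + 4.37 + 8.40 + 5.68) / 13 = 6.1800
σ̂ = R̄ / d₂ = 6.1800 / 2.059 = 3.0015

3.00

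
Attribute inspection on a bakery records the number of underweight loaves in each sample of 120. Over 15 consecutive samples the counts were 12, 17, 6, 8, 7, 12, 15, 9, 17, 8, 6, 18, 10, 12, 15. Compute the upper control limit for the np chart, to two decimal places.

p̄ = Σdᵢ / (k·n) = 172 / (15 × 120) = 0.09556
UCL = np̄ + 3·√(np̄(1−p̄)) = 11.4667 + 3 × √(11.4667×0.90444) = 11.4667 + 3 × 3.2204 = 21.1279

21.13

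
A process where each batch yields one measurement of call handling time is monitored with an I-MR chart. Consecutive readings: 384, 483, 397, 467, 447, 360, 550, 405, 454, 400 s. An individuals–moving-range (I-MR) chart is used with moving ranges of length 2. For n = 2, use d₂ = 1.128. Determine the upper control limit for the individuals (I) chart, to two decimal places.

X̄ = (384 + 483 + 397 + 467 + 447 + 360 + 550 + 405 + 454 + 400) / 10 = 434.7000
Moving ranges: 99, 86, 70, 20, 87, 190, 145, 49, 54; M̄R̄ = 800.0000 / 9 = 88.8889
UCL = X̄ + 3·M̄R̄/d₂ = 434.7000 + 3 × 88.8889 / 1.128 = 671.1066

671.11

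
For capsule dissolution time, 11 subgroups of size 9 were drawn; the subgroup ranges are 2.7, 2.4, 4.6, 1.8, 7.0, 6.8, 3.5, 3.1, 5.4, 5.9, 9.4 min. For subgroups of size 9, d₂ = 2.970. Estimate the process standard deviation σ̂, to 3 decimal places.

1.610

R̄ = (2.7 + 2.4 + 4.6 + 1.8 + 7.0 + 6.8 + 3.5 + 3.1 + 5.4 + 5.9 + 9.4) / 11 = 4.7818
σ̂ = R̄ / d₂ = 4.7818 / 2.970 = 1.6100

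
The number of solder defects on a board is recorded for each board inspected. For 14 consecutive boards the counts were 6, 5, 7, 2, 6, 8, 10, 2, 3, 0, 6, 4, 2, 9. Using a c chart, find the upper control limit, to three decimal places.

11.708

c̄ = (6 + 5 + 7 + 2 + 6 + 8 + 10 + 2 + 3 + 0 + 6 + 4 + 2 + 9) / 14 = 70 / 14 = 5.0000
UCL = c̄ + 3√c̄ = 5.0000 + 3 × √5.0000 = 5.0000 + 3 × 2.2361 = 11.7082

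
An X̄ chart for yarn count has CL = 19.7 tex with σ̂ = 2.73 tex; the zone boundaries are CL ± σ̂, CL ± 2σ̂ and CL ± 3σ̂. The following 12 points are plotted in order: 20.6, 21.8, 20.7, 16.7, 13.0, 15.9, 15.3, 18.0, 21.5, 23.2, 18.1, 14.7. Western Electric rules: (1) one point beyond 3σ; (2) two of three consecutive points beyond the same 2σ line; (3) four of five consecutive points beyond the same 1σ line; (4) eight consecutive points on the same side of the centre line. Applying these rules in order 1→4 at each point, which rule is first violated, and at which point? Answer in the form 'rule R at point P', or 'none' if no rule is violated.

rule 3 at point 7

Zone of each point (C = within 1σ̂, B = 1σ̂–2σ̂, A = 2σ̂–3σ̂, * = beyond 3σ̂; sign = side of CL): 1:+C, 2:+C, 3:+C, 4:-B, 5:-A, 6:-B, 7:-B, 8:-C, 9:+C, 10:+B, 11:-C, 12:-B
Rule 3 (four of five consecutive points beyond the same 1σ limit) is satisfied at point 7.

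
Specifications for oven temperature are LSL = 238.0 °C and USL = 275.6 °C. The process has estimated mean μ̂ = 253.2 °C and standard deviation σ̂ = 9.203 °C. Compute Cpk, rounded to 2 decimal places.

Cpu = (USL − μ̂) / (3σ̂) = (275.6 − 253.2) / (3 × 9.203) = 0.8113; Cpl = (μ̂ − LSL) / (3σ̂) = (253.2 − 238.0) / (3 × 9.203) = 0.5505; Cpk = min(Cpu, Cpl) = 0.5505

0.55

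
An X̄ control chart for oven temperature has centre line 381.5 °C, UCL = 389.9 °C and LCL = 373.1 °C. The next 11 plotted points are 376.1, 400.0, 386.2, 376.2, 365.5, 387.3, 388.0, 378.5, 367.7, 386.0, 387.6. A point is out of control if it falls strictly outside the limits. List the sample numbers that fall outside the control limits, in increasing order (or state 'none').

Compare each point to [373.1, 389.9]: sample 2 = 400.0 > UCL; sample 5 = 365.5 < LCL; sample 9 = 367.7 < LCL.

2, 5, 9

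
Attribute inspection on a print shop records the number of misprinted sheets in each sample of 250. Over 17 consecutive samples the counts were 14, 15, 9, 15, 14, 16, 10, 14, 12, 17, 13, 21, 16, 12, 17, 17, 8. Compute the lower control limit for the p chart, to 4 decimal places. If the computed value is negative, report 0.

p̄ = Σdᵢ / (k·n) = 240 / (17 × 250) = 0.05647
LCL = p̄ − 3·√(p̄(1−p̄)/n) = 0.05647 − 3 × 0.01460 = 0.01267

0.0127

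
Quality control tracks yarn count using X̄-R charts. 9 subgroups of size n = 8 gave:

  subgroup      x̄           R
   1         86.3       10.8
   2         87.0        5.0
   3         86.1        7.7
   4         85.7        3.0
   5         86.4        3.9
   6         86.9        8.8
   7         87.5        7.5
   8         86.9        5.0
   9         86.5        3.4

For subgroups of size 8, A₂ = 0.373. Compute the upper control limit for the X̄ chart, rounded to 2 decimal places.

X̄̄ = (86.3 + 87.0 + 86.1 + 85.7 + 86.4 + 86.9 + 87.5 + 86.9 + 86.5) / 9 = 779.3000 / 9 = 86.5889
R̄ = (10.8 + 5.0 + 7.7 + 3.0 + 3.9 + 8.8 + 7.5 + 5.0 + 3.4) / 9 = 55.1000 / 9 = 6.1222
UCL = X̄̄ + A₂·R̄ = 86.5889 + 0.373 × 6.1222 = 88.8725

88.87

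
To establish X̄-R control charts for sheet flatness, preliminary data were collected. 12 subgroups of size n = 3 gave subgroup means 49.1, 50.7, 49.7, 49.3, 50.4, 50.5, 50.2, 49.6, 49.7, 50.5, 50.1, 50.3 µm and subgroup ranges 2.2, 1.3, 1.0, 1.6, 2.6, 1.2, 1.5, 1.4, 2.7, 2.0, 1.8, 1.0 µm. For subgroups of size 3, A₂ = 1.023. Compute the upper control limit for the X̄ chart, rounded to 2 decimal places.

51.74

X̄̄ = (49.1 + 50.7 + 49.7 + 49.3 + 50.4 + 50.5 + 50.2 + 49.6 + 49.7 + 50.5 + 50.1 + 50.3) / 12 = 600.1000 / 12 = 50.0083
R̄ = (2.2 + 1.3 + 1.0 + 1.6 + 2.6 + 1.2 + 1.5 + 1.4 + 2.7 + 2.0 + 1.8 + 1.0) / 12 = 20.3000 / 12 = 1.6917
UCL = X̄̄ + A₂·R̄ = 50.0083 + 1.023 × 1.6917 = 51.7389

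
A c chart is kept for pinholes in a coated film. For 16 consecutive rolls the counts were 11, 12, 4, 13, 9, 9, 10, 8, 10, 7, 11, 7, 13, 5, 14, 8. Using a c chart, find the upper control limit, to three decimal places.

c̄ = (11 + 12 + 4 + 13 + 9 + 9 + 10 + 8 + 10 + 7 + 11 + 7 + 13 + 5 + 14 + 8) / 16 = 151 / 16 = 9.4375
UCL = c̄ + 3√c̄ = 9.4375 + 3 × √9.4375 = 9.4375 + 3 × 3.0721 = 18.6537

18.654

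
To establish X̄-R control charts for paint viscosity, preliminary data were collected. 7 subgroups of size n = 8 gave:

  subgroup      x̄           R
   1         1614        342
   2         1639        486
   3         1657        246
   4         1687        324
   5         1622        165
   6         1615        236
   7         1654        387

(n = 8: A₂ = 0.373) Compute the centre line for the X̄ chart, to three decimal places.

X̄̄ = (1614 + 1639 + 1657 + 1687 + 1622 + 1615 + 1654) / 7 = 11488.0000 / 7 = 1641.1429
CL = X̄̄ = 1641.1429

1641.143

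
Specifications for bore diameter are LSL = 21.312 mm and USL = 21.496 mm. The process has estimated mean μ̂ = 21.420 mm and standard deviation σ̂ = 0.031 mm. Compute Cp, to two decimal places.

Cp = (USL − LSL) / (6σ̂) = (21.496 − 21.312) / (6 × 0.031) = 0.1840 / 0.1860 = 0.9892

0.99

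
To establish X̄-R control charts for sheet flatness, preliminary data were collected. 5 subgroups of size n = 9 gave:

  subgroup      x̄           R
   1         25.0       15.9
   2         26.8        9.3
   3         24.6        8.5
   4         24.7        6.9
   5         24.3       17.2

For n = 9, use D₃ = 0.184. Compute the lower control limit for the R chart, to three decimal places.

2.127

R̄ = (15.9 + 9.3 + 8.5 + 6.9 + 17.2) / 5 = 57.8000 / 5 = 11.5600
LCL_R = D₃·R̄ = 0.184 × 11.5600 = 2.1270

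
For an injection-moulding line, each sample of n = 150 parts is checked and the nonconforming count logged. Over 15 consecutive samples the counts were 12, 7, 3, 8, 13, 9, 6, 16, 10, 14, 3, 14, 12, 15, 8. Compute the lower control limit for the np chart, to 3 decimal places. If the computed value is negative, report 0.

0.835

p̄ = Σdᵢ / (k·n) = 150 / (15 × 150) = 0.06667
LCL = np̄ − 3·√(np̄(1−p̄)) = 10.0000 − 3 × 3.0551 = 0.8348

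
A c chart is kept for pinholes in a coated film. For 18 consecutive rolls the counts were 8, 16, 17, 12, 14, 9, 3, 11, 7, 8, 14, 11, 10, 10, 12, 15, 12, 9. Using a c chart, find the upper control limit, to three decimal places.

c̄ = (8 + 16 + 17 + 12 + 14 + 9 + 3 + 11 + 7 + 8 + 14 + 11 + 10 + 10 + 12 + 15 + 12 + 9) / 18 = 198 / 18 = 11.0000
UCL = c̄ + 3√c̄ = 11.0000 + 3 × √11.0000 = 11.0000 + 3 × 3.3166 = 20.9499

20.950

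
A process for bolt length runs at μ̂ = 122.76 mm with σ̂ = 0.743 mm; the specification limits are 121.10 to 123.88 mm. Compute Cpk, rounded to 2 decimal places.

Cpu = (USL − μ̂) / (3σ̂) = (123.88 − 122.76) / (3 × 0.743) = 0.5025; Cpl = (μ̂ − LSL) / (3σ̂) = (122.76 − 121.10) / (3 × 0.743) = 0.7447; Cpk = min(Cpu, Cpl) = 0.5025

0.50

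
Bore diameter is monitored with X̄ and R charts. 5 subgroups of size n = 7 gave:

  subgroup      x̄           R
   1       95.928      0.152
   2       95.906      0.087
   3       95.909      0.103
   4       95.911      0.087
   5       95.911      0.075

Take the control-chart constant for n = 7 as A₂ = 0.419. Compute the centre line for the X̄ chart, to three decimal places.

95.913

X̄̄ = (95.928 + 95.906 + 95.909 + 95.911 + 95.911) / 5 = 479.5650 / 5 = 95.9130
CL = X̄̄ = 95.9130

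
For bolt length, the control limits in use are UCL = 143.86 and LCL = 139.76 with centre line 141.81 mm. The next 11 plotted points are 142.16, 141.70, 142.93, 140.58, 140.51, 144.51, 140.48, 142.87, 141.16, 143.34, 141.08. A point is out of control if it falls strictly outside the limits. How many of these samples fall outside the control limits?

1

Compare each point to [139.76, 143.86]: sample 6 = 144.51 > UCL.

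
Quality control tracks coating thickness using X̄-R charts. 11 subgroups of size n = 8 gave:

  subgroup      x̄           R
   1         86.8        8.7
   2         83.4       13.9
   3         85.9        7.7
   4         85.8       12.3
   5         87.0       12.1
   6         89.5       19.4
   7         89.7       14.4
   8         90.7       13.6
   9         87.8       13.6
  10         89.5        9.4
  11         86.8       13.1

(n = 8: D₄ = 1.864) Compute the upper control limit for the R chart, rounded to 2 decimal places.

R̄ = (8.7 + 13.9 + 7.7 + 12.3 + 12.1 + 19.4 + 14.4 + 13.6 + 13.6 + 9.4 + 13.1) / 11 = 138.2000 / 11 = 12.5636
UCL_R = D₄·R̄ = 1.864 × 12.5636 = 23.4186

23.42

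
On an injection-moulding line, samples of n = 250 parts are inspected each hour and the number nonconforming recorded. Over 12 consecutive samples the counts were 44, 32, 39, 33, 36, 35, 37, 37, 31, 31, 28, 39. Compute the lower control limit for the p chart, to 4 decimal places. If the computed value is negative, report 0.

0.0747

p̄ = Σdᵢ / (k·n) = 422 / (12 × 250) = 0.14067
LCL = p̄ − 3·√(p̄(1−p̄)/n) = 0.14067 − 3 × 0.02199 = 0.07470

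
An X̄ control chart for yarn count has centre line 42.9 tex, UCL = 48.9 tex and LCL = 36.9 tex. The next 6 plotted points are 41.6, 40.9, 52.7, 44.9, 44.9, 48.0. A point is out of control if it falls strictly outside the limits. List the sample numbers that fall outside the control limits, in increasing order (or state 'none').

3

Compare each point to [36.9, 48.9]: sample 3 = 52.7 > UCL.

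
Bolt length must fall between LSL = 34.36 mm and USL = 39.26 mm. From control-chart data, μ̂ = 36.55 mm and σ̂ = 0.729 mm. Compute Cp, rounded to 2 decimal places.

Cp = (USL − LSL) / (6σ̂) = (39.26 − 34.36) / (6 × 0.729) = 4.9000 / 4.3740 = 1.1203

1.12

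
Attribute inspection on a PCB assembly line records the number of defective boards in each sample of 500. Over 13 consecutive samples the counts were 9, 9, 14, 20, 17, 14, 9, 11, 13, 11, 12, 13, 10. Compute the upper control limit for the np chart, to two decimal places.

22.92

p̄ = Σdᵢ / (k·n) = 162 / (13 × 500) = 0.02492
UCL = np̄ + 3·√(np̄(1−p̄)) = 12.4615 + 3 × √(12.4615×0.97508) = 12.4615 + 3 × 3.4858 = 22.9190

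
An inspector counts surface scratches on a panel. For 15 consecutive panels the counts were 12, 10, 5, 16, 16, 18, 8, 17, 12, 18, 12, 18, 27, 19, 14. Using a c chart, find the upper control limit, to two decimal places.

c̄ = (12 + 10 + 5 + 16 + 16 + 18 + 8 + 17 + 12 + 18 + 12 + 18 + 27 + 19 + 14) / 15 = 222 / 15 = 14.8000
UCL = c̄ + 3√c̄ = 14.8000 + 3 × √14.8000 = 14.8000 + 3 × 3.8471 = 26.3412

26.34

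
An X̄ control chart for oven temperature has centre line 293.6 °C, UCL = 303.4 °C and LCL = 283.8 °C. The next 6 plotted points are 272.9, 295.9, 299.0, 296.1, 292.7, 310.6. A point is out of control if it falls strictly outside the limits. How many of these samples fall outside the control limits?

Compare each point to [283.8, 303.4]: sample 1 = 272.9 < LCL; sample 6 = 310.6 > UCL.

2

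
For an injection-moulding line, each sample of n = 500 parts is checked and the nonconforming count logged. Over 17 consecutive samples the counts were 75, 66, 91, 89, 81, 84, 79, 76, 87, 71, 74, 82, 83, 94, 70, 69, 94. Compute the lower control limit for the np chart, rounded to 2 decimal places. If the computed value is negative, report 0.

55.66

p̄ = Σdᵢ / (k·n) = 1365 / (17 × 500) = 0.16059
LCL = np̄ − 3·√(np̄(1−p̄)) = 80.2941 − 3 × 8.2097 = 55.6649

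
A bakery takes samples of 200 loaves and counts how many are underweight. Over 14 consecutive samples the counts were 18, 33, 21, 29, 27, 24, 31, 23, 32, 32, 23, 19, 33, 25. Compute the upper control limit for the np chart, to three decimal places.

40.796

p̄ = Σdᵢ / (k·n) = 370 / (14 × 200) = 0.13214
UCL = np̄ + 3·√(np̄(1−p̄)) = 26.4286 + 3 × √(26.4286×0.86786) = 26.4286 + 3 × 4.7892 = 40.7961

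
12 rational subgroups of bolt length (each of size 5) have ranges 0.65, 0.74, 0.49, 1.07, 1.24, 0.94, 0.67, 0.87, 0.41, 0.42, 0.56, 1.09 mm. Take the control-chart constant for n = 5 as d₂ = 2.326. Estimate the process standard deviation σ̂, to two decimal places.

R̄ = (0.65 + 0.74 + 0.49 + 1.07 + 1.24 + 0.94 + 0.67 + 0.87 + 0.41 + 0.42 + 0.56 + 1.09) / 12 = 0.7625
σ̂ = R̄ / d₂ = 0.7625 / 2.326 = 0.3278

0.33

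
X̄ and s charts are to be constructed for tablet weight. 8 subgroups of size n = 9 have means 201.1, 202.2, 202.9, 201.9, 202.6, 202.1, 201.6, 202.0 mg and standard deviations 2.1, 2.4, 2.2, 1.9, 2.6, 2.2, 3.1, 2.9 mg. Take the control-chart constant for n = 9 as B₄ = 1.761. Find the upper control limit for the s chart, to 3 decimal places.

4.270

s̄ = (2.1 + 2.4 + 2.2 + 1.9 + 2.6 + 2.2 + 3.1 + 2.9) / 8 = 2.4250
UCL_s = B₄·s̄ = 1.761 × 2.4250 = 4.2704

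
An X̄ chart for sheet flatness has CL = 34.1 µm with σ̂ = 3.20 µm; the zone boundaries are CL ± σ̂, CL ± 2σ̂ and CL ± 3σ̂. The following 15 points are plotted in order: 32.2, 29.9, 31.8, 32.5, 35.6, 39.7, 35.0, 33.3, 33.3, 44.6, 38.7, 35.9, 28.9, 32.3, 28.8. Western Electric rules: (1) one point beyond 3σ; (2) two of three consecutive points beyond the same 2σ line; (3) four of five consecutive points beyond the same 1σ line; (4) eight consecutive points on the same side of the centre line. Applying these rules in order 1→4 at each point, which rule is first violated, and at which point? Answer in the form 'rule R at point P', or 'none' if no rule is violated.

rule 1 at point 10

Zone of each point (C = within 1σ̂, B = 1σ̂–2σ̂, A = 2σ̂–3σ̂, * = beyond 3σ̂; sign = side of CL): 1:-C, 2:-B, 3:-C, 4:-C, 5:+C, 6:+B, 7:+C, 8:-C, 9:-C, 10:+*, 11:+B, 12:+C, 13:-B, 14:-C, 15:-B
Rule 1 (one point beyond the 3σ limits) is satisfied at point 10.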